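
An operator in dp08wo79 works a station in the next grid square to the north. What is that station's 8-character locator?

Latitude extended square 9; +1 → 10, wraps to 0, carry into subsquare.
Latitude subsquare o = 14; +1 → 15 = p.
The longitude characters are unchanged.

DP08wp70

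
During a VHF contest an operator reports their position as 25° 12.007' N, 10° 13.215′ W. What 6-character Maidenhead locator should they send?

Add 180° to longitude and 90° to latitude: 169.7798, 115.2001.
Field (20°×10°, letters A–R): 169.7798/20 → 8 → I, 115.2001/10 → 11 → L; chars IL.
Square (2°×1°, digits 0–9): 9.7798/2 → 4, 5.2001/1 → 5; chars 45.
Subsquare (5′×2.5′, letters a–x): 1.7798/0.0833333 → 21 → v, 0.2001/0.0416667 → 4 → e; chars ve.

IL45ve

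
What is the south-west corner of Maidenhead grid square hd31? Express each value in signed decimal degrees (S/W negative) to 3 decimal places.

Field H=7, D=3: +7·20° lon, +3·10° lat → SW at lon -40°, lat -60°.
Square 3, 1: +3·2° lon, +1·1° lat → SW at lon -34°, lat -59°.
latitude -59.000, longitude -34.000.

-59.000, -34.000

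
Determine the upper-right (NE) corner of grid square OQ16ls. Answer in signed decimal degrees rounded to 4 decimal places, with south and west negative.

Field O=14, Q=16: +14·20° lon, +16·10° lat → SW at lon 100°, lat 70°.
Square 1, 6: +1·2° lon, +6·1° lat → SW at lon 102°, lat 76°.
Subsquare l=11, s=18: +11·0.0833333° lon, +18·0.0416667° lat → SW at lon 102.917°, lat 76.75°.
Cell spans 0.0833333° lon × 0.0416667° lat. NE corner is SW corner plus one full cell.
latitude 76.7917, longitude 103.0000.

76.7917, 103.0000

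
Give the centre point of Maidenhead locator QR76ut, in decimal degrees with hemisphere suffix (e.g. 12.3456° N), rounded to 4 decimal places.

Field Q=16, R=17: +16·20° lon, +17·10° lat → SW at lon 140°, lat 80°.
Square 7, 6: +7·2° lon, +6·1° lat → SW at lon 154°, lat 86°.
Subsquare u=20, t=19: +20·0.0833333° lon, +19·0.0416667° lat → SW at lon 155.667°, lat 86.7917°.
Cell spans 0.0833333° lon × 0.0416667° lat. Centre is SW corner plus half of each.
latitude 86.8125° N, longitude 155.7083° E.

86.8125° N, 155.7083° E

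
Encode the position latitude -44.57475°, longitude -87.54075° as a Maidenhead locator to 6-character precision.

Add 180° to longitude and 90° to latitude: 92.4592, 45.4252.
Field: lon ⌊92.4592/20⌋ = 4 → E; lat ⌊45.4252/10⌋ = 4 → E.
Square: lon ⌊12.4592/2⌋ = 6; lat ⌊5.4252/1⌋ = 5.
Subsquare: lon ⌊0.4592/0.0833333⌋ = 5 → f; lat ⌊0.4252/0.0416667⌋ = 10 → k.

EE65fk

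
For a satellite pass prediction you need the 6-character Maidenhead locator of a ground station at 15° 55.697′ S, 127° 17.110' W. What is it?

CH64ib

Add 180° to longitude and 90° to latitude: 52.7148, 74.0717.
Field: lon ⌊52.7148/20⌋ = 2 → C; lat ⌊74.0717/10⌋ = 7 → H.
Square: lon ⌊12.7148/2⌋ = 6; lat ⌊4.0717/1⌋ = 4.
Subsquare: lon ⌊0.7148/0.0833333⌋ = 8 → i; lat ⌊0.0717/0.0416667⌋ = 1 → b.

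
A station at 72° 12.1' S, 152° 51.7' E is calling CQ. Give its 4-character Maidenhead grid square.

QB67

Shift to the Maidenhead origin (180°W, 90°S): lon 332.86, lat 17.80.
Field (20°×10°, letters A–R): lon ⌊332.86/20⌋ = 16 → Q; lat ⌊17.80/10⌋ = 1 → B.
Square (2°×1°, digits 0–9): lon ⌊12.86/2⌋ = 6; lat ⌊7.80/1⌋ = 7.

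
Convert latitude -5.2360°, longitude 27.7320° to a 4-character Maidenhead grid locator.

Shift to the Maidenhead origin (180°W, 90°S): lon 207.73, lat 84.76.
Field: 207.73/20 → 10 → K, 84.76/10 → 8 → I; chars KI.
Square: 7.73/2 → 3, 4.76/1 → 4; chars 34.

KI34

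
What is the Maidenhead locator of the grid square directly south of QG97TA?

QG96tx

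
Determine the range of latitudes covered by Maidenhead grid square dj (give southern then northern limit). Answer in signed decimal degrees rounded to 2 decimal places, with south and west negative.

0.00, 10.00

Field D=3, J=9: +3·20° lon, +9·10° lat → SW at lon -120°, lat 0°.
Cell spans 20° lon × 10° lat.
south 0.00, north 10.00.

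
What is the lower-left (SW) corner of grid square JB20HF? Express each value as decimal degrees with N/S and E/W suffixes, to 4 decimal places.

79.7917° S, 4.5833° E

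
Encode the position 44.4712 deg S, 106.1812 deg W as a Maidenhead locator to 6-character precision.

DE65vm

Add 180° to longitude and 90° to latitude: 73.8188, 45.5288.
Field: 73.8188/20 → 3 → D, 45.5288/10 → 4 → E; chars DE.
Square: 13.8188/2 → 6, 5.5288/1 → 5; chars 65.
Subsquare: 1.8188/0.0833333 → 21 → v, 0.5288/0.0416667 → 12 → m; chars vm.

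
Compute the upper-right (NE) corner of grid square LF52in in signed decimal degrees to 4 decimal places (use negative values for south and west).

-37.4167, 50.7500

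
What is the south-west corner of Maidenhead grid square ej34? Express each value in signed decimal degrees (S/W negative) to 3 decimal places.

4.000, -94.000

Field E=4, J=9: +4·20° lon, +9·10° lat → SW at lon -100°, lat 0°.
Square 3, 4: +3·2° lon, +4·1° lat → SW at lon -94°, lat 4°.
latitude 4.000, longitude -94.000.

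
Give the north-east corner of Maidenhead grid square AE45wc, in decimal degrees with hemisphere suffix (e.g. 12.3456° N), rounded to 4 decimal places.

Field A=0, E=4: +0·20° lon, +4·10° lat → SW at lon -180°, lat -50°.
Square 4, 5: +4·2° lon, +5·1° lat → SW at lon -172°, lat -45°.
Subsquare w=22, c=2: +22·0.0833333° lon, +2·0.0416667° lat → SW at lon -170.167°, lat -44.9167°.
Cell spans 0.0833333° lon × 0.0416667° lat. NE corner is SW corner plus one full cell.
latitude 44.8750° S, longitude 170.0833° W.

44.8750° S, 170.0833° W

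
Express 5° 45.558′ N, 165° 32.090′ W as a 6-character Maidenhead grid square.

AJ75fs

Shift to the Maidenhead origin (180°W, 90°S): lon 14.4652, lat 95.7593.
Field (20°×10°, letters A–R): lon ⌊14.4652/20⌋ = 0 → A; lat ⌊95.7593/10⌋ = 9 → J.
Square (2°×1°, digits 0–9): lon ⌊14.4652/2⌋ = 7; lat ⌊5.7593/1⌋ = 5.
Subsquare (5′×2.5′, letters a–x): lon ⌊0.4652/0.0833333⌋ = 5 → f; lat ⌊0.7593/0.0416667⌋ = 18 → s.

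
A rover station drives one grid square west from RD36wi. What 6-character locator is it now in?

Longitude subsquare w = 22; −1 → 21 = v.
The latitude characters are unchanged.

RD36vi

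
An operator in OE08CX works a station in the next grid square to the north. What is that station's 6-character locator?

OE09ca

Latitude subsquare x = 23; +1 → 24, wraps to 0 = a, carry into square.
Latitude square 8; +1 → 9.
The longitude characters are unchanged.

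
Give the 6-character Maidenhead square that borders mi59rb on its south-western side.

Longitude subsquare r = 17; −1 → 16 = q.
Latitude subsquare b = 1; −1 → 0 = a.

MI59qa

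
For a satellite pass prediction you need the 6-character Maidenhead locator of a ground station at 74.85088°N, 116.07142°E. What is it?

Offset from 180°W / 90°S: lon 296.0714°, lat 164.8509°.
Field: lon ⌊296.0714/20⌋ = 14 → O; lat ⌊164.8509/10⌋ = 16 → Q.
Square: lon ⌊16.0714/2⌋ = 8; lat ⌊4.8509/1⌋ = 4.
Subsquare: lon ⌊0.0714/0.0833333⌋ = 0 → a; lat ⌊0.8509/0.0416667⌋ = 20 → u.

OQ84au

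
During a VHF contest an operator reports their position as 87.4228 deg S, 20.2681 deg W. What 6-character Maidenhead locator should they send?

HA92un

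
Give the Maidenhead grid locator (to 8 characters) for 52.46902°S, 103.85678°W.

DD87bm77

Offset from 180°W / 90°S: lon 76.14322°, lat 37.53098°.
Field: lon ⌊76.14322/20⌋ = 3 → D; lat ⌊37.53098/10⌋ = 3 → D.
Square: lon ⌊16.14322/2⌋ = 8; lat ⌊7.53098/1⌋ = 7.
Subsquare: lon ⌊0.14322/0.0833333⌋ = 1 → b; lat ⌊0.53098/0.0416667⌋ = 12 → m.
Extended square: lon ⌊0.05989/0.00833333⌋ = 7; lat ⌊0.03098/0.00416667⌋ = 7.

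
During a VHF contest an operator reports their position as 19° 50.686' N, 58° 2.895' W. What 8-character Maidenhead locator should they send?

Shift to the Maidenhead origin (180°W, 90°S): lon 121.95175, lat 109.84477.
Field (20°×10°, letters A–R): 121.95175/20 → 6 → G, 109.84477/10 → 10 → K; chars GK.
Square (2°×1°, digits 0–9): 1.95175/2 → 0, 9.84477/1 → 9; chars 09.
Subsquare (5′×2.5′, letters a–x): 1.95175/0.0833333 → 23 → x, 0.84477/0.0416667 → 20 → u; chars xu.
Extended square (30″×15″, digits 0–9): 0.03508/0.00833333 → 4, 0.01143/0.00416667 → 2; chars 42.

GK09xu42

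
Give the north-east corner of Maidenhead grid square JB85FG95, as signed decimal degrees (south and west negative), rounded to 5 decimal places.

-74.72500, 16.50000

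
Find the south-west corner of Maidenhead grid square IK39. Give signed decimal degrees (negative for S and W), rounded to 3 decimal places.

Field I=8, K=10: +8·20° lon, +10·10° lat → SW at lon -20°, lat 10°.
Square 3, 9: +3·2° lon, +9·1° lat → SW at lon -14°, lat 19°.
latitude 19.000, longitude -14.000.

19.000, -14.000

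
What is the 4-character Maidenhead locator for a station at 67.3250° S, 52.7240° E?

LC62

Add 180° to longitude and 90° to latitude: 232.72, 22.67.
Field (20°×10°, letters A–R): lon ⌊232.72/20⌋ = 11 → L; lat ⌊22.67/10⌋ = 2 → C.
Square (2°×1°, digits 0–9): lon ⌊12.72/2⌋ = 6; lat ⌊2.67/1⌋ = 2.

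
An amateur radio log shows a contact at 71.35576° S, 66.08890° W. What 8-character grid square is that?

Add 180° to longitude and 90° to latitude: 113.91110, 18.64424.
Field: 113.91110/20 → 5 → F, 18.64424/10 → 1 → B; chars FB.
Square: 13.91110/2 → 6, 8.64424/1 → 8; chars 68.
Subsquare: 1.91110/0.0833333 → 22 → w, 0.64424/0.0416667 → 15 → p; chars wp.
Extended square: 0.07777/0.00833333 → 9, 0.01924/0.00416667 → 4; chars 94.

FB68wp94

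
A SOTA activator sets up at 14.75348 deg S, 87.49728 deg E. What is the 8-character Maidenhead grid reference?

NH35rf99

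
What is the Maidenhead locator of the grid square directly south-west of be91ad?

BE81xc

Longitude subsquare a = 0; −1 → -1, wraps to 23 = x, carry into square.
Longitude square 9; −1 → 8.
Latitude subsquare d = 3; −1 → 2 = c.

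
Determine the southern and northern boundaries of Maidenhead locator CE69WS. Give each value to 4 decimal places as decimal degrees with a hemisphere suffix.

40.2500° S, 40.2083° S

Field C=2, E=4: +2·20° lon, +4·10° lat → SW at lon -140°, lat -50°.
Square 6, 9: +6·2° lon, +9·1° lat → SW at lon -128°, lat -41°.
Subsquare w=22, s=18: +22·0.0833333° lon, +18·0.0416667° lat → SW at lon -126.167°, lat -40.25°.
Cell spans 0.0833333° lon × 0.0416667° lat.
south 40.2500° S, north 40.2083° S.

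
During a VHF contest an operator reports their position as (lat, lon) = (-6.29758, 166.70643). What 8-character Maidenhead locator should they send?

Add 180° to longitude and 90° to latitude: 346.70643, 83.70242.
Field (20°×10°, letters A–R): 346.70643/20 → 17 → R, 83.70242/10 → 8 → I; chars RI.
Square (2°×1°, digits 0–9): 6.70643/2 → 3, 3.70242/1 → 3; chars 33.
Subsquare (5′×2.5′, letters a–x): 0.70643/0.0833333 → 8 → i, 0.70242/0.0416667 → 16 → q; chars iq.
Extended square (30″×15″, digits 0–9): 0.03976/0.00833333 → 4, 0.03575/0.00416667 → 8; chars 48.

RI33iq48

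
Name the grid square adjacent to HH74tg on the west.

HH74sg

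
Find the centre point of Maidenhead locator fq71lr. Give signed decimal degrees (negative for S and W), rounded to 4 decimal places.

71.7292, -65.0417

Field F=5, Q=16: +5·20° lon, +16·10° lat → SW at lon -80°, lat 70°.
Square 7, 1: +7·2° lon, +1·1° lat → SW at lon -66°, lat 71°.
Subsquare l=11, r=17: +11·0.0833333° lon, +17·0.0416667° lat → SW at lon -65.0833°, lat 71.7083°.
Cell spans 0.0833333° lon × 0.0416667° lat. Centre is SW corner plus half of each.
latitude 71.7292, longitude -65.0417.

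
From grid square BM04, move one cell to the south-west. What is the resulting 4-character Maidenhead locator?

AM93

Longitude square 0; −1 → -1, wraps to 9, carry into field.
Longitude field B = 1; −1 → 0 = A.
Latitude square 4; −1 → 3.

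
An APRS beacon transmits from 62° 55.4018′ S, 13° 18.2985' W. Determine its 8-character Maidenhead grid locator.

IC37ib38

Shift to the Maidenhead origin (180°W, 90°S): lon 166.69502, lat 27.07664.
Field: lon ⌊166.69502/20⌋ = 8 → I; lat ⌊27.07664/10⌋ = 2 → C.
Square: lon ⌊6.69502/2⌋ = 3; lat ⌊7.07664/1⌋ = 7.
Subsquare: lon ⌊0.69502/0.0833333⌋ = 8 → i; lat ⌊0.07664/0.0416667⌋ = 1 → b.
Extended square: lon ⌊0.02836/0.00833333⌋ = 3; lat ⌊0.03497/0.00416667⌋ = 8.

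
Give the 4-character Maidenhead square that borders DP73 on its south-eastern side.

Longitude square 7; +1 → 8.
Latitude square 3; −1 → 2.

DP82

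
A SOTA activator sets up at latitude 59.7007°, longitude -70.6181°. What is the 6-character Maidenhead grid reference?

FO49qq

Add 180° to longitude and 90° to latitude: 109.3819, 149.7007.
Field: 109.3819/20 → 5 → F, 149.7007/10 → 14 → O; chars FO.
Square: 9.3819/2 → 4, 9.7007/1 → 9; chars 49.
Subsquare: 1.3819/0.0833333 → 16 → q, 0.7007/0.0416667 → 16 → q; chars qq.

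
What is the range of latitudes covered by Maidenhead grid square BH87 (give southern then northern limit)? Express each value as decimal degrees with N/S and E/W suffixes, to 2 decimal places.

Field B=1, H=7: +1·20° lon, +7·10° lat → SW at lon -160°, lat -20°.
Square 8, 7: +8·2° lon, +7·1° lat → SW at lon -144°, lat -13°.
Cell spans 2° lon × 1° lat.
south 13.00° S, north 12.00° S.

13.00° S, 12.00° S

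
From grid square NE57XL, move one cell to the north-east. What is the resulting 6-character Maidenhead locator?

NE67am

Longitude subsquare x = 23; +1 → 24, wraps to 0 = a, carry into square.
Longitude square 5; +1 → 6.
Latitude subsquare l = 11; +1 → 12 = m.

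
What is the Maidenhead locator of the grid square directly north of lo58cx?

LO59ca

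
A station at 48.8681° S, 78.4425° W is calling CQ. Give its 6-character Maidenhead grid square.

Add 180° to longitude and 90° to latitude: 101.5575, 41.1319.
Field (20°×10°, letters A–R): lon ⌊101.5575/20⌋ = 5 → F; lat ⌊41.1319/10⌋ = 4 → E.
Square (2°×1°, digits 0–9): lon ⌊1.5575/2⌋ = 0; lat ⌊1.1319/1⌋ = 1.
Subsquare (5′×2.5′, letters a–x): lon ⌊1.5575/0.0833333⌋ = 18 → s; lat ⌊0.1319/0.0416667⌋ = 3 → d.

FE01sd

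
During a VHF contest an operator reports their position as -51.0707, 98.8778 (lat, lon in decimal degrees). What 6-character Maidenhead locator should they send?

Offset from 180°W / 90°S: lon 278.8778°, lat 38.9293°.
Field (20°×10°, letters A–R): 278.8778/20 → 13 → N, 38.9293/10 → 3 → D; chars ND.
Square (2°×1°, digits 0–9): 18.8778/2 → 9, 8.9293/1 → 8; chars 98.
Subsquare (5′×2.5′, letters a–x): 0.8778/0.0833333 → 10 → k, 0.9293/0.0416667 → 22 → w; chars kw.

ND98kw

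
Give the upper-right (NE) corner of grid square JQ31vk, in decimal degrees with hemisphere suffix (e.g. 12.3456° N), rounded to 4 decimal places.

Field J=9, Q=16: +9·20° lon, +16·10° lat → SW at lon 0°, lat 70°.
Square 3, 1: +3·2° lon, +1·1° lat → SW at lon 6°, lat 71°.
Subsquare v=21, k=10: +21·0.0833333° lon, +10·0.0416667° lat → SW at lon 7.75°, lat 71.4167°.
Cell spans 0.0833333° lon × 0.0416667° lat. NE corner is SW corner plus one full cell.
latitude 71.4583° N, longitude 7.8333° E.

71.4583° N, 7.8333° E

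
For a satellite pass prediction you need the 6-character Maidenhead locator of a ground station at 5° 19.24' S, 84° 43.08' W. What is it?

EI74pq

Add 180° to longitude and 90° to latitude: 95.2820, 84.6793.
Field: 95.2820/20 → 4 → E, 84.6793/10 → 8 → I; chars EI.
Square: 15.2820/2 → 7, 4.6793/1 → 4; chars 74.
Subsquare: 1.2820/0.0833333 → 15 → p, 0.6793/0.0416667 → 16 → q; chars pq.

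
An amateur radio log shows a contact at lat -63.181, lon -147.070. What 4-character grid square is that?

BC66

Add 180° to longitude and 90° to latitude: 32.93, 26.82.
Field (20°×10°, letters A–R): lon ⌊32.93/20⌋ = 1 → B; lat ⌊26.82/10⌋ = 2 → C.
Square (2°×1°, digits 0–9): lon ⌊12.93/2⌋ = 6; lat ⌊6.82/1⌋ = 6.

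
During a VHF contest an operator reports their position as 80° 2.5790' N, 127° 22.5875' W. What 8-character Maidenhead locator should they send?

Shift to the Maidenhead origin (180°W, 90°S): lon 52.62354, lat 170.04298.
Field: 52.62354/20 → 2 → C, 170.04298/10 → 17 → R; chars CR.
Square: 12.62354/2 → 6, 0.04298/1 → 0; chars 60.
Subsquare: 0.62354/0.0833333 → 7 → h, 0.04298/0.0416667 → 1 → b; chars hb.
Extended square: 0.04021/0.00833333 → 4, 0.00132/0.00416667 → 0; chars 40.

CR60hb40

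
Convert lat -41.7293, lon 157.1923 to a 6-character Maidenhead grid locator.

QE88og

Shift to the Maidenhead origin (180°W, 90°S): lon 337.1923, lat 48.2707.
Field (20°×10°, letters A–R): 337.1923/20 → 16 → Q, 48.2707/10 → 4 → E; chars QE.
Square (2°×1°, digits 0–9): 17.1923/2 → 8, 8.2707/1 → 8; chars 88.
Subsquare (5′×2.5′, letters a–x): 1.1923/0.0833333 → 14 → o, 0.2707/0.0416667 → 6 → g; chars og.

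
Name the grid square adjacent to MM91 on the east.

Longitude square 9; +1 → 10, wraps to 0, carry into field.
Longitude field M = 12; +1 → 13 = N.
The latitude characters are unchanged.

NM01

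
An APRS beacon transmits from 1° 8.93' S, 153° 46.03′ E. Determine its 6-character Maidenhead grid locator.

QI68vu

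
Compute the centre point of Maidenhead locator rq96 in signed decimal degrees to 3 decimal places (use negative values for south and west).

76.500, 179.000

Field R=17, Q=16: +17·20° lon, +16·10° lat → SW at lon 160°, lat 70°.
Square 9, 6: +9·2° lon, +6·1° lat → SW at lon 178°, lat 76°.
Cell spans 2° lon × 1° lat. Centre is SW corner plus half of each.
latitude 76.500, longitude 179.000.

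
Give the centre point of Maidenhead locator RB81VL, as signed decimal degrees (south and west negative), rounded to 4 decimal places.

-78.5208, 177.7917

Field R=17, B=1: +17·20° lon, +1·10° lat → SW at lon 160°, lat -80°.
Square 8, 1: +8·2° lon, +1·1° lat → SW at lon 176°, lat -79°.
Subsquare v=21, l=11: +21·0.0833333° lon, +11·0.0416667° lat → SW at lon 177.75°, lat -78.5417°.
Cell spans 0.0833333° lon × 0.0416667° lat. Centre is SW corner plus half of each.
latitude -78.5208, longitude 177.7917.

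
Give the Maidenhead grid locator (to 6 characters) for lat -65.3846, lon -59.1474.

Shift to the Maidenhead origin (180°W, 90°S): lon 120.8526, lat 24.6154.
Field: lon ⌊120.8526/20⌋ = 6 → G; lat ⌊24.6154/10⌋ = 2 → C.
Square: lon ⌊0.8526/2⌋ = 0; lat ⌊4.6154/1⌋ = 4.
Subsquare: lon ⌊0.8526/0.0833333⌋ = 10 → k; lat ⌊0.6154/0.0416667⌋ = 14 → o.

GC04ko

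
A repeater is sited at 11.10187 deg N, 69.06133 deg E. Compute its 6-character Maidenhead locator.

MK41mc

Shift to the Maidenhead origin (180°W, 90°S): lon 249.0613, lat 101.1019.
Field (20°×10°, letters A–R): lon ⌊249.0613/20⌋ = 12 → M; lat ⌊101.1019/10⌋ = 10 → K.
Square (2°×1°, digits 0–9): lon ⌊9.0613/2⌋ = 4; lat ⌊1.1019/1⌋ = 1.
Subsquare (5′×2.5′, letters a–x): lon ⌊1.0613/0.0833333⌋ = 12 → m; lat ⌊0.1019/0.0416667⌋ = 2 → c.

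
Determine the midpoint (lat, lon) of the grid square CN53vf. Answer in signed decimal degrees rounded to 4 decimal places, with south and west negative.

43.2292, -128.2083

Field C=2, N=13: +2·20° lon, +13·10° lat → SW at lon -140°, lat 40°.
Square 5, 3: +5·2° lon, +3·1° lat → SW at lon -130°, lat 43°.
Subsquare v=21, f=5: +21·0.0833333° lon, +5·0.0416667° lat → SW at lon -128.25°, lat 43.2083°.
Cell spans 0.0833333° lon × 0.0416667° lat. Centre is SW corner plus half of each.
latitude 43.2292, longitude -128.2083.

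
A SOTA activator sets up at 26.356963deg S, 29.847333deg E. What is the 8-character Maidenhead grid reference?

KG43wp14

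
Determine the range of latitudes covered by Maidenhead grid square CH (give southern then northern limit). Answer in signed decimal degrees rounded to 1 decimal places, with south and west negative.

-20.0, -10.0

Field C=2, H=7: +2·20° lon, +7·10° lat → SW at lon -140°, lat -20°.
Cell spans 20° lon × 10° lat.
south -20.0, north -10.0.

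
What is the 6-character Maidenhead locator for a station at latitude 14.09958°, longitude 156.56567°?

Offset from 180°W / 90°S: lon 336.5657°, lat 104.0996°.
Field: 336.5657/20 → 16 → Q, 104.0996/10 → 10 → K; chars QK.
Square: 16.5657/2 → 8, 4.0996/1 → 4; chars 84.
Subsquare: 0.5657/0.0833333 → 6 → g, 0.0996/0.0416667 → 2 → c; chars gc.

QK84gc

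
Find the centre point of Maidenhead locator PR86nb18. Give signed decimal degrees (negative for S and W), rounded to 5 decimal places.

86.07708, 137.09583

Field P=15, R=17: +15·20° lon, +17·10° lat → SW at lon 120°, lat 80°.
Square 8, 6: +8·2° lon, +6·1° lat → SW at lon 136°, lat 86°.
Subsquare n=13, b=1: +13·0.0833333° lon, +1·0.0416667° lat → SW at lon 137.083°, lat 86.0417°.
Extended square 1, 8: +1·0.00833333° lon, +8·0.00416667° lat → SW at lon 137.092°, lat 86.075°.
Cell spans 0.00833333° lon × 0.00416667° lat. Centre is SW corner plus half of each.
latitude 86.07708, longitude 137.09583.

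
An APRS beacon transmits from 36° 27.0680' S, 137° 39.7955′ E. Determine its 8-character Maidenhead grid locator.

Offset from 180°W / 90°S: lon 317.66326°, lat 53.54887°.
Field (20°×10°, letters A–R): lon ⌊317.66326/20⌋ = 15 → P; lat ⌊53.54887/10⌋ = 5 → F.
Square (2°×1°, digits 0–9): lon ⌊17.66326/2⌋ = 8; lat ⌊3.54887/1⌋ = 3.
Subsquare (5′×2.5′, letters a–x): lon ⌊1.66326/0.0833333⌋ = 19 → t; lat ⌊0.54887/0.0416667⌋ = 13 → n.
Extended square (30″×15″, digits 0–9): lon ⌊0.07993/0.00833333⌋ = 9; lat ⌊0.00720/0.00416667⌋ = 1.

PF83tn91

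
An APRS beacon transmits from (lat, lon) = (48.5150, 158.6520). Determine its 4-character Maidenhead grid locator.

Offset from 180°W / 90°S: lon 338.65°, lat 138.51°.
Field: 338.65/20 → 16 → Q, 138.51/10 → 13 → N; chars QN.
Square: 18.65/2 → 9, 8.51/1 → 8; chars 98.

QN98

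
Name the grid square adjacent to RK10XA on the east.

Longitude subsquare x = 23; +1 → 24, wraps to 0 = a, carry into square.
Longitude square 1; +1 → 2.
The latitude characters are unchanged.

RK20aa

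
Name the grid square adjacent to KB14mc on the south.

KB14mb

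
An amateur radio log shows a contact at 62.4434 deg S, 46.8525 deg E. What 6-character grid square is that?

Add 180° to longitude and 90° to latitude: 226.8525, 27.5566.
Field: lon ⌊226.8525/20⌋ = 11 → L; lat ⌊27.5566/10⌋ = 2 → C.
Square: lon ⌊6.8525/2⌋ = 3; lat ⌊7.5566/1⌋ = 7.
Subsquare: lon ⌊0.8525/0.0833333⌋ = 10 → k; lat ⌊0.5566/0.0416667⌋ = 13 → n.

LC37kn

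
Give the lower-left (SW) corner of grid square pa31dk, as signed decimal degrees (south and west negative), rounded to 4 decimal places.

-88.5833, 126.2500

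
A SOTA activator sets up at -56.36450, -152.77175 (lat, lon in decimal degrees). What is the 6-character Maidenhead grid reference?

Add 180° to longitude and 90° to latitude: 27.2283, 33.6355.
Field: lon ⌊27.2283/20⌋ = 1 → B; lat ⌊33.6355/10⌋ = 3 → D.
Square: lon ⌊7.2283/2⌋ = 3; lat ⌊3.6355/1⌋ = 3.
Subsquare: lon ⌊1.2283/0.0833333⌋ = 14 → o; lat ⌊0.6355/0.0416667⌋ = 15 → p.

BD33op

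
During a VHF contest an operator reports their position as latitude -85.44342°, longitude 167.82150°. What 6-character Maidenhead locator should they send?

RA34vn

Shift to the Maidenhead origin (180°W, 90°S): lon 347.8215, lat 4.5566.
Field: lon ⌊347.8215/20⌋ = 17 → R; lat ⌊4.5566/10⌋ = 0 → A.
Square: lon ⌊7.8215/2⌋ = 3; lat ⌊4.5566/1⌋ = 4.
Subsquare: lon ⌊1.8215/0.0833333⌋ = 21 → v; lat ⌊0.5566/0.0416667⌋ = 13 → n.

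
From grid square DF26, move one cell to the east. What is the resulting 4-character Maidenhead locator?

DF36

Longitude square 2; +1 → 3.
The latitude characters are unchanged.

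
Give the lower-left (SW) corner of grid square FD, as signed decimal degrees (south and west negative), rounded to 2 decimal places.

Field F=5, D=3: +5·20° lon, +3·10° lat → SW at lon -80°, lat -60°.
latitude -60.00, longitude -80.00.

-60.00, -80.00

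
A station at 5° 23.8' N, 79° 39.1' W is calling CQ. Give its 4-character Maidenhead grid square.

Offset from 180°W / 90°S: lon 100.35°, lat 95.40°.
Field (20°×10°, letters A–R): 100.35/20 → 5 → F, 95.40/10 → 9 → J; chars FJ.
Square (2°×1°, digits 0–9): 0.35/2 → 0, 5.40/1 → 5; chars 05.

FJ05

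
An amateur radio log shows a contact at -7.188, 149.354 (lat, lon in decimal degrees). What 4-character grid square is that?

QI42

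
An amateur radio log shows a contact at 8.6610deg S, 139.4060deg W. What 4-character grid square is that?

Offset from 180°W / 90°S: lon 40.59°, lat 81.34°.
Field: 40.59/20 → 2 → C, 81.34/10 → 8 → I; chars CI.
Square: 0.59/2 → 0, 1.34/1 → 1; chars 01.

CI01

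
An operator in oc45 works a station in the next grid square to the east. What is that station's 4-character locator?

OC55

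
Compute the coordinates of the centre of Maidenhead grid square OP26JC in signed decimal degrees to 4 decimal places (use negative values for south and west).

66.1042, 104.7917

Field O=14, P=15: +14·20° lon, +15·10° lat → SW at lon 100°, lat 60°.
Square 2, 6: +2·2° lon, +6·1° lat → SW at lon 104°, lat 66°.
Subsquare j=9, c=2: +9·0.0833333° lon, +2·0.0416667° lat → SW at lon 104.75°, lat 66.0833°.
Cell spans 0.0833333° lon × 0.0416667° lat. Centre is SW corner plus half of each.
latitude 66.1042, longitude 104.7917.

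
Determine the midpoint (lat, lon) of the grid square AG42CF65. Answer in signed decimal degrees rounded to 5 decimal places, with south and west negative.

Field A=0, G=6: +0·20° lon, +6·10° lat → SW at lon -180°, lat -30°.
Square 4, 2: +4·2° lon, +2·1° lat → SW at lon -172°, lat -28°.
Subsquare c=2, f=5: +2·0.0833333° lon, +5·0.0416667° lat → SW at lon -171.833°, lat -27.7917°.
Extended square 6, 5: +6·0.00833333° lon, +5·0.00416667° lat → SW at lon -171.783°, lat -27.7708°.
Cell spans 0.00833333° lon × 0.00416667° lat. Centre is SW corner plus half of each.
latitude -27.76875, longitude -171.77917.

-27.76875, -171.77917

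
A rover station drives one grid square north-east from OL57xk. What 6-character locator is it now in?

OL67al

Longitude subsquare x = 23; +1 → 24, wraps to 0 = a, carry into square.
Longitude square 5; +1 → 6.
Latitude subsquare k = 10; +1 → 11 = l.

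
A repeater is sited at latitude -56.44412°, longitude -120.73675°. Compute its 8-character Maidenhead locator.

Offset from 180°W / 90°S: lon 59.26325°, lat 33.55588°.
Field (20°×10°, letters A–R): lon ⌊59.26325/20⌋ = 2 → C; lat ⌊33.55588/10⌋ = 3 → D.
Square (2°×1°, digits 0–9): lon ⌊19.26325/2⌋ = 9; lat ⌊3.55588/1⌋ = 3.
Subsquare (5′×2.5′, letters a–x): lon ⌊1.26325/0.0833333⌋ = 15 → p; lat ⌊0.55588/0.0416667⌋ = 13 → n.
Extended square (30″×15″, digits 0–9): lon ⌊0.01325/0.00833333⌋ = 1; lat ⌊0.01421/0.00416667⌋ = 3.

CD93pn13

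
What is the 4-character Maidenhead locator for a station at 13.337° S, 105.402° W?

Shift to the Maidenhead origin (180°W, 90°S): lon 74.60, lat 76.66.
Field: 74.60/20 → 3 → D, 76.66/10 → 7 → H; chars DH.
Square: 14.60/2 → 7, 6.66/1 → 6; chars 76.

DH76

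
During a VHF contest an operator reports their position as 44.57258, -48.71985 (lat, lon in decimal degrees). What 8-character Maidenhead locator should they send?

GN54pn37

Offset from 180°W / 90°S: lon 131.28015°, lat 134.57258°.
Field (20°×10°, letters A–R): 131.28015/20 → 6 → G, 134.57258/10 → 13 → N; chars GN.
Square (2°×1°, digits 0–9): 11.28015/2 → 5, 4.57258/1 → 4; chars 54.
Subsquare (5′×2.5′, letters a–x): 1.28015/0.0833333 → 15 → p, 0.57258/0.0416667 → 13 → n; chars pn.
Extended square (30″×15″, digits 0–9): 0.03015/0.00833333 → 3, 0.03091/0.00416667 → 7; chars 37.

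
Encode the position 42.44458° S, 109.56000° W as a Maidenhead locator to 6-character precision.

DE57fn

Shift to the Maidenhead origin (180°W, 90°S): lon 70.4400, lat 47.5554.
Field: 70.4400/20 → 3 → D, 47.5554/10 → 4 → E; chars DE.
Square: 10.4400/2 → 5, 7.5554/1 → 7; chars 57.
Subsquare: 0.4400/0.0833333 → 5 → f, 0.5554/0.0416667 → 13 → n; chars fn.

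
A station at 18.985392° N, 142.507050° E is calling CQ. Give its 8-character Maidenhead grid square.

Add 180° to longitude and 90° to latitude: 322.50705, 108.98539.
Field (20°×10°, letters A–R): lon ⌊322.50705/20⌋ = 16 → Q; lat ⌊108.98539/10⌋ = 10 → K.
Square (2°×1°, digits 0–9): lon ⌊2.50705/2⌋ = 1; lat ⌊8.98539/1⌋ = 8.
Subsquare (5′×2.5′, letters a–x): lon ⌊0.50705/0.0833333⌋ = 6 → g; lat ⌊0.98539/0.0416667⌋ = 23 → x.
Extended square (30″×15″, digits 0–9): lon ⌊0.00705/0.00833333⌋ = 0; lat ⌊0.02706/0.00416667⌋ = 6.

QK18gx06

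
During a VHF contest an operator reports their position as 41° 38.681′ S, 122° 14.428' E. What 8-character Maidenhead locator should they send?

PE18ci85

Shift to the Maidenhead origin (180°W, 90°S): lon 302.24047, lat 48.35532.
Field: 302.24047/20 → 15 → P, 48.35532/10 → 4 → E; chars PE.
Square: 2.24047/2 → 1, 8.35532/1 → 8; chars 18.
Subsquare: 0.24047/0.0833333 → 2 → c, 0.35532/0.0416667 → 8 → i; chars ci.
Extended square: 0.07380/0.00833333 → 8, 0.02198/0.00416667 → 5; chars 85.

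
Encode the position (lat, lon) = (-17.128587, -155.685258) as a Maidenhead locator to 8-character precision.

BH22du79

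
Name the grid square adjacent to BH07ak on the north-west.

AH97xl

Longitude subsquare a = 0; −1 → -1, wraps to 23 = x, carry into square.
Longitude square 0; −1 → -1, wraps to 9, carry into field.
Longitude field B = 1; −1 → 0 = A.
Latitude subsquare k = 10; +1 → 11 = l.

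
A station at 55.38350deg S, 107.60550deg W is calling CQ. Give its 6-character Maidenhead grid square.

DD64eo

Offset from 180°W / 90°S: lon 72.3945°, lat 34.6165°.
Field: lon ⌊72.3945/20⌋ = 3 → D; lat ⌊34.6165/10⌋ = 3 → D.
Square: lon ⌊12.3945/2⌋ = 6; lat ⌊4.6165/1⌋ = 4.
Subsquare: lon ⌊0.3945/0.0833333⌋ = 4 → e; lat ⌊0.6165/0.0416667⌋ = 14 → o.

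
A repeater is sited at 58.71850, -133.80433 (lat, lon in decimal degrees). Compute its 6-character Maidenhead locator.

CO38cr

Add 180° to longitude and 90° to latitude: 46.1957, 148.7185.
Field: lon ⌊46.1957/20⌋ = 2 → C; lat ⌊148.7185/10⌋ = 14 → O.
Square: lon ⌊6.1957/2⌋ = 3; lat ⌊8.7185/1⌋ = 8.
Subsquare: lon ⌊0.1957/0.0833333⌋ = 2 → c; lat ⌊0.7185/0.0416667⌋ = 17 → r.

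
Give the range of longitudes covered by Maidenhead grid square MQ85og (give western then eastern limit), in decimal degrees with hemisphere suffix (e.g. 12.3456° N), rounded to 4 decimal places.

Field M=12, Q=16: +12·20° lon, +16·10° lat → SW at lon 60°, lat 70°.
Square 8, 5: +8·2° lon, +5·1° lat → SW at lon 76°, lat 75°.
Subsquare o=14, g=6: +14·0.0833333° lon, +6·0.0416667° lat → SW at lon 77.1667°, lat 75.25°.
Cell spans 0.0833333° lon × 0.0416667° lat.
west 77.1667° E, east 77.2500° E.

77.1667° E, 77.2500° E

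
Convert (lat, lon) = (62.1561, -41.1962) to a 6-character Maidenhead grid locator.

GP92jd

Shift to the Maidenhead origin (180°W, 90°S): lon 138.8038, lat 152.1561.
Field (20°×10°, letters A–R): 138.8038/20 → 6 → G, 152.1561/10 → 15 → P; chars GP.
Square (2°×1°, digits 0–9): 18.8038/2 → 9, 2.1561/1 → 2; chars 92.
Subsquare (5′×2.5′, letters a–x): 0.8038/0.0833333 → 9 → j, 0.1561/0.0416667 → 3 → d; chars jd.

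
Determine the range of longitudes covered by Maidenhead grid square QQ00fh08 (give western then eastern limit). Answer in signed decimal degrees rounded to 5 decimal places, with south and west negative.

140.41667, 140.42500

Field Q=16, Q=16: +16·20° lon, +16·10° lat → SW at lon 140°, lat 70°.
Square 0, 0: +0·2° lon, +0·1° lat → SW at lon 140°, lat 70°.
Subsquare f=5, h=7: +5·0.0833333° lon, +7·0.0416667° lat → SW at lon 140.417°, lat 70.2917°.
Extended square 0, 8: +0·0.00833333° lon, +8·0.00416667° lat → SW at lon 140.417°, lat 70.325°.
Cell spans 0.00833333° lon × 0.00416667° lat.
west 140.41667, east 140.42500.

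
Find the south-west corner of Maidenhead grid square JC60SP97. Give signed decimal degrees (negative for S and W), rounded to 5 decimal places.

Field J=9, C=2: +9·20° lon, +2·10° lat → SW at lon 0°, lat -70°.
Square 6, 0: +6·2° lon, +0·1° lat → SW at lon 12°, lat -70°.
Subsquare s=18, p=15: +18·0.0833333° lon, +15·0.0416667° lat → SW at lon 13.5°, lat -69.375°.
Extended square 9, 7: +9·0.00833333° lon, +7·0.00416667° lat → SW at lon 13.575°, lat -69.3458°.
latitude -69.34583, longitude 13.57500.

-69.34583, 13.57500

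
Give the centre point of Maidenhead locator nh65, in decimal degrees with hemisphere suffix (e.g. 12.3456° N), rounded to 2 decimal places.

14.50° S, 93.00° E

Field N=13, H=7: +13·20° lon, +7·10° lat → SW at lon 80°, lat -20°.
Square 6, 5: +6·2° lon, +5·1° lat → SW at lon 92°, lat -15°.
Cell spans 2° lon × 1° lat. Centre is SW corner plus half of each.
latitude 14.50° S, longitude 93.00° E.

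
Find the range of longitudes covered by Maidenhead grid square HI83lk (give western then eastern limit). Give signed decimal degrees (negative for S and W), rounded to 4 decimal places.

-23.0833, -23.0000

Field H=7, I=8: +7·20° lon, +8·10° lat → SW at lon -40°, lat -10°.
Square 8, 3: +8·2° lon, +3·1° lat → SW at lon -24°, lat -7°.
Subsquare l=11, k=10: +11·0.0833333° lon, +10·0.0416667° lat → SW at lon -23.0833°, lat -6.58333°.
Cell spans 0.0833333° lon × 0.0416667° lat.
west -23.0833, east -23.0000.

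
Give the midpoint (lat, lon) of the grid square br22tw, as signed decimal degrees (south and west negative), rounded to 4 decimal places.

Field B=1, R=17: +1·20° lon, +17·10° lat → SW at lon -160°, lat 80°.
Square 2, 2: +2·2° lon, +2·1° lat → SW at lon -156°, lat 82°.
Subsquare t=19, w=22: +19·0.0833333° lon, +22·0.0416667° lat → SW at lon -154.417°, lat 82.9167°.
Cell spans 0.0833333° lon × 0.0416667° lat. Centre is SW corner plus half of each.
latitude 82.9375, longitude -154.3750.

82.9375, -154.3750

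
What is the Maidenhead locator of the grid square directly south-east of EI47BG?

EI47cf

Longitude subsquare b = 1; +1 → 2 = c.
Latitude subsquare g = 6; −1 → 5 = f.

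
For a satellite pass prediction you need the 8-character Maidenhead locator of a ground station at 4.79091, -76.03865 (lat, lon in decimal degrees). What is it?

FJ14xs59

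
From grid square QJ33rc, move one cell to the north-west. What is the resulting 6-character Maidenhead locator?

QJ33qd

Longitude subsquare r = 17; −1 → 16 = q.
Latitude subsquare c = 2; +1 → 3 = d.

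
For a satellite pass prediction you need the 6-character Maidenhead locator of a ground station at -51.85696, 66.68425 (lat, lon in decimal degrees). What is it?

Offset from 180°W / 90°S: lon 246.6843°, lat 38.1430°.
Field: lon ⌊246.6843/20⌋ = 12 → M; lat ⌊38.1430/10⌋ = 3 → D.
Square: lon ⌊6.6843/2⌋ = 3; lat ⌊8.1430/1⌋ = 8.
Subsquare: lon ⌊0.6843/0.0833333⌋ = 8 → i; lat ⌊0.1430/0.0416667⌋ = 3 → d.

MD38id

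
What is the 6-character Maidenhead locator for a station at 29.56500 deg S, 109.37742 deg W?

DG50hk

Offset from 180°W / 90°S: lon 70.6226°, lat 60.4350°.
Field: 70.6226/20 → 3 → D, 60.4350/10 → 6 → G; chars DG.
Square: 10.6226/2 → 5, 0.4350/1 → 0; chars 50.
Subsquare: 0.6226/0.0833333 → 7 → h, 0.4350/0.0416667 → 10 → k; chars hk.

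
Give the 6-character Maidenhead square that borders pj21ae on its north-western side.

Longitude subsquare a = 0; −1 → -1, wraps to 23 = x, carry into square.
Longitude square 2; −1 → 1.
Latitude subsquare e = 4; +1 → 5 = f.

PJ11xf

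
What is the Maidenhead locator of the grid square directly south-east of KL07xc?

KL17ab

Longitude subsquare x = 23; +1 → 24, wraps to 0 = a, carry into square.
Longitude square 0; +1 → 1.
Latitude subsquare c = 2; −1 → 1 = b.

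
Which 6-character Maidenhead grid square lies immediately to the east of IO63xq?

IO73aq

Longitude subsquare x = 23; +1 → 24, wraps to 0 = a, carry into square.
Longitude square 6; +1 → 7.
The latitude characters are unchanged.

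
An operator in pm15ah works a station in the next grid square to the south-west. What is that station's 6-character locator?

Longitude subsquare a = 0; −1 → -1, wraps to 23 = x, carry into square.
Longitude square 1; −1 → 0.
Latitude subsquare h = 7; −1 → 6 = g.

PM05xg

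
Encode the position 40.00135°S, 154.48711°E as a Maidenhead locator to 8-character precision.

QE79fx89

Offset from 180°W / 90°S: lon 334.48711°, lat 49.99865°.
Field: lon ⌊334.48711/20⌋ = 16 → Q; lat ⌊49.99865/10⌋ = 4 → E.
Square: lon ⌊14.48711/2⌋ = 7; lat ⌊9.99865/1⌋ = 9.
Subsquare: lon ⌊0.48711/0.0833333⌋ = 5 → f; lat ⌊0.99865/0.0416667⌋ = 23 → x.
Extended square: lon ⌊0.07044/0.00833333⌋ = 8; lat ⌊0.04032/0.00416667⌋ = 9.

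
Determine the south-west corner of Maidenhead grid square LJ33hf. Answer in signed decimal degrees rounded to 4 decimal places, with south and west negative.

Field L=11, J=9: +11·20° lon, +9·10° lat → SW at lon 40°, lat 0°.
Square 3, 3: +3·2° lon, +3·1° lat → SW at lon 46°, lat 3°.
Subsquare h=7, f=5: +7·0.0833333° lon, +5·0.0416667° lat → SW at lon 46.5833°, lat 3.20833°.
latitude 3.2083, longitude 46.5833.

3.2083, 46.5833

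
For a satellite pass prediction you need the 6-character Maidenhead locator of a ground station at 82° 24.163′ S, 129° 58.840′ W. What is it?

Add 180° to longitude and 90° to latitude: 50.0193, 7.5973.
Field: lon ⌊50.0193/20⌋ = 2 → C; lat ⌊7.5973/10⌋ = 0 → A.
Square: lon ⌊10.0193/2⌋ = 5; lat ⌊7.5973/1⌋ = 7.
Subsquare: lon ⌊0.0193/0.0833333⌋ = 0 → a; lat ⌊0.5973/0.0416667⌋ = 14 → o.

CA57ao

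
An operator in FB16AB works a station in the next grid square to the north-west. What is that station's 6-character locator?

FB06xc

Longitude subsquare a = 0; −1 → -1, wraps to 23 = x, carry into square.
Longitude square 1; −1 → 0.
Latitude subsquare b = 1; +1 → 2 = c.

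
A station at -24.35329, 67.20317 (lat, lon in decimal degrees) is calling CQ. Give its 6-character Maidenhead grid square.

MG35op

Offset from 180°W / 90°S: lon 247.2032°, lat 65.6467°.
Field (20°×10°, letters A–R): lon ⌊247.2032/20⌋ = 12 → M; lat ⌊65.6467/10⌋ = 6 → G.
Square (2°×1°, digits 0–9): lon ⌊7.2032/2⌋ = 3; lat ⌊5.6467/1⌋ = 5.
Subsquare (5′×2.5′, letters a–x): lon ⌊1.2032/0.0833333⌋ = 14 → o; lat ⌊0.6467/0.0416667⌋ = 15 → p.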